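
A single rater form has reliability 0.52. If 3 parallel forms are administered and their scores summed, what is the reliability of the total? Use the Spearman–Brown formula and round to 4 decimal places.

ρ_k = kρ / (1 + (k−1)ρ) = 3·0.52 / (1 + 2·0.52) = 1.560 / 2.040 = 0.7647.

0.7647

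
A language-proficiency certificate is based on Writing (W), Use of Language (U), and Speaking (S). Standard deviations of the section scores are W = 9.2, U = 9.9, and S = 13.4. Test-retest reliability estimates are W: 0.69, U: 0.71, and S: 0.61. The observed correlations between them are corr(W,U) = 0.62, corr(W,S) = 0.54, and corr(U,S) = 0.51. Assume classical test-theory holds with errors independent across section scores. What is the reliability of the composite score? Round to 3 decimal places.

Var(W+U+S) = 9.2² + 9.9² + 13.4² + 2·[9.2·9.9·0.62 + 9.2·13.4·0.54 + 9.9·13.4·0.51] = 362.21 + 381.395 = 743.605.
Because errors are independent across components, Cov(Tᵢ,Tⱼ) = Cov(Xᵢ,Xⱼ); the off-diagonal part of the true-score variance is the same as above.
True-score variance = [9.2²·0.69 + 9.9²·0.71 + 13.4²·0.61] + 381.395 = 237.52 + 381.395 = 618.915.
Reliability = 618.915 / 743.605 = 0.832.

0.832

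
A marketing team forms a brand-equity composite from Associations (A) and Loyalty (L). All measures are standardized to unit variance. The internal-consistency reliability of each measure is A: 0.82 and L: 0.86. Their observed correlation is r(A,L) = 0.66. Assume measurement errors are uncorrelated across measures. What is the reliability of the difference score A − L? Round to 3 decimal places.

0.529

Var(A−L) = 1 + 1 − 2·0.66 = 2 − 1.32 = 0.68.
With uncorrelated errors the cross-covariances are all true-score covariance, so they carry over unchanged; only the diagonal terms shrink to ρᵢσᵢ².
True-score variance = [0.82 + 0.86] − 1.32 = 1.68 − 1.32 = 0.36.
Reliability = 0.36 / 0.68 = 0.529.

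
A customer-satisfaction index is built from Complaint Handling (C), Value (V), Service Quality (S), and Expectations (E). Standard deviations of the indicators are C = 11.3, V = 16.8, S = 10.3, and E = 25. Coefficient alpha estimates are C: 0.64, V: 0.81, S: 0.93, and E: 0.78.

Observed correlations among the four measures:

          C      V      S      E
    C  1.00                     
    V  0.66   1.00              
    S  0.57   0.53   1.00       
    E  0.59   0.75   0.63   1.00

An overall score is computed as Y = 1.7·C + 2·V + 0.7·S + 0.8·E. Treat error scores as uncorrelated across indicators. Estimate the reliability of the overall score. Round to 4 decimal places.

0.9097

Var(Y) = 1.7²·11.3² + 2²·16.8² + 0.7²·10.3² + 0.8²·25² + 2·[3.4·11.3·16.8·0.66 + 1.19·11.3·10.3·0.57 + 1.36·11.3·25·0.59 + 1.4·16.8·10.3·0.53 + 1.6·16.8·25·0.75 + 0.56·10.3·25·0.63] = 1949.97 + 2909.74 = 4859.7.
Because errors are independent across components, Cov(Tᵢ,Tⱼ) = Cov(Xᵢ,Xⱼ); the off-diagonal part of the true-score variance is the same as above.
True-score variance = [1.7²·11.3²·0.64 + 2²·16.8²·0.81 + 0.7²·10.3²·0.93 + 0.8²·25²·0.78] + 2909.74 = 1510.98 + 2909.74 = 4420.71.
Reliability = 4420.71 / 4859.7 = 0.9097.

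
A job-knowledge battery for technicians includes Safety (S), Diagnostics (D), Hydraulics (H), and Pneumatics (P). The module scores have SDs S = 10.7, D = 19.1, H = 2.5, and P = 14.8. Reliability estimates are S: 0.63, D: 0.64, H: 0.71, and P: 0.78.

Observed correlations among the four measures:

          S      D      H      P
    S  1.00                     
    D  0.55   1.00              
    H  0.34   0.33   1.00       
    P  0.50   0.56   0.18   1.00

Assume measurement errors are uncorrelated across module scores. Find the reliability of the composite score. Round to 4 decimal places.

Var(S+D+H+P) = 10.7² + 19.1² + 2.5² + 14.8² + 2·[10.7·19.1·0.55 + 10.7·2.5·0.34 + 10.7·14.8·0.50 + 19.1·2.5·0.33 + 19.1·14.8·0.56 + 2.5·14.8·0.18] = 704.59 + 762.794 = 1467.38.
Under uncorrelated errors the observed covariances equal the true-score covariances, so only the own-variance terms attenuate.
True-score variance = [10.7²·0.63 + 19.1²·0.64 + 2.5²·0.71 + 14.8²·0.78] + 762.794 = 480.896 + 762.794 = 1243.69.
Reliability = 1243.69 / 1467.38 = 0.8476.

0.8476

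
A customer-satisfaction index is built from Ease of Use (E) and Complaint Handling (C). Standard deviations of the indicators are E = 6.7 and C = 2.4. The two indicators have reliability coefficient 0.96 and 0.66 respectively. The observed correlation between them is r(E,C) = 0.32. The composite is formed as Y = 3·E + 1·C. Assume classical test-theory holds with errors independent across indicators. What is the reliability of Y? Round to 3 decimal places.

Var(Y) = 3²·6.7² + 2.4² + 2·[3·6.7·2.4·0.32] = 409.77 + 30.8736 = 440.644.
Because errors are independent across components, Cov(Tᵢ,Tⱼ) = Cov(Xᵢ,Xⱼ); the off-diagonal part of the true-score variance is the same as above.
True-score variance = [3²·6.7²·0.96 + 2.4²·0.66] + 30.8736 = 391.651 + 30.8736 = 422.525.
Reliability = 422.525 / 440.644 = 0.959.

0.959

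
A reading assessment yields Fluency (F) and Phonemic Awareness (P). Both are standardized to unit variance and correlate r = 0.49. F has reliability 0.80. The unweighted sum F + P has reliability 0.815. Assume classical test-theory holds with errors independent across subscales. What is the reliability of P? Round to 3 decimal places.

Var(F+P) = 2 + 2·0.49 = 2.980.
True-score variance = ρ_F + ρ_P + 2·0.49, so 0.815 = (0.80 + ρ_P + 0.98) / 2.980.
ρ_P = 0.815·2.980 − 0.80 − 0.98 = 0.649.

0.649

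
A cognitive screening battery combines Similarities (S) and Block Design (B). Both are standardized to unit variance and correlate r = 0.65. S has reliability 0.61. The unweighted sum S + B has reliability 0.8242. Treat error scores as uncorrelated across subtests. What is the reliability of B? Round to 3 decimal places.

0.810

Var(S+B) = 2 + 2·0.65 = 3.300.
True-score variance = ρ_S + ρ_B + 2·0.65, so 0.8242 = (0.61 + ρ_B + 1.30) / 3.300.
ρ_B = 0.8242·3.300 − 0.61 − 1.30 = 0.810.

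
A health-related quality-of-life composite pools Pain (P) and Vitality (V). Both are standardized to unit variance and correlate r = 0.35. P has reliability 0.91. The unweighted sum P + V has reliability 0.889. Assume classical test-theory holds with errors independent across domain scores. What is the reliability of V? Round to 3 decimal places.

0.790

Var(P+V) = 2 + 2·0.35 = 2.700.
True-score variance = ρ_P + ρ_V + 2·0.35, so 0.889 = (0.91 + ρ_V + 0.70) / 2.700.
ρ_V = 0.889·2.700 − 0.91 − 0.70 = 0.790.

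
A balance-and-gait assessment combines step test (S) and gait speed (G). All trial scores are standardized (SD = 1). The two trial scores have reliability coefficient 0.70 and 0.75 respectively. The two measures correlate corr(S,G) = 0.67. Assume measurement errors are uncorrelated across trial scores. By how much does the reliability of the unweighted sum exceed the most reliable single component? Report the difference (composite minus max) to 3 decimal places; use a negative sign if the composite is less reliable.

0.085

Var(sum) = 2 + 1.34 = 3.34; true-score variance = 1.45 + 1.34 = 2.79; composite reliability = 0.8353.
Max component reliability = 0.7500.
Difference = 0.8353 − 0.7500 = 0.085.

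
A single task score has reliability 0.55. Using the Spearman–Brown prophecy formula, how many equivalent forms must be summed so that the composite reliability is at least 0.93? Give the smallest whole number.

11

k ≥ ρ*(1−ρ₁)/(ρ₁(1−ρ*)) = 0.93·0.45 / (0.55·0.07) = 10.870.
Smallest integer k = 11.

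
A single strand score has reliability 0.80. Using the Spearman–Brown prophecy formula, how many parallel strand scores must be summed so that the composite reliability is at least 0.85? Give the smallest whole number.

k ≥ ρ*(1−ρ₁)/(ρ₁(1−ρ*)) = 0.85·0.20 / (0.80·0.15) = 1.417.
Smallest integer k = 2.

2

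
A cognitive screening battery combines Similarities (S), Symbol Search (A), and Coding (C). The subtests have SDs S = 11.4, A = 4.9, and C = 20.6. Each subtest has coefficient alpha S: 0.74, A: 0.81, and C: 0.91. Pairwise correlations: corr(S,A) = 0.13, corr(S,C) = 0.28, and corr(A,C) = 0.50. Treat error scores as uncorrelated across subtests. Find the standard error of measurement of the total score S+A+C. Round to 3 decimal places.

8.749

Var(total) = 578.33 + 246.974 = 825.304.
True-score variance = 501.786 + 246.974 = 748.76, so reliability = 0.9073.
Error variance = 825.304 − 748.76 = 76.5439; SEM = √76.5439 = 8.749.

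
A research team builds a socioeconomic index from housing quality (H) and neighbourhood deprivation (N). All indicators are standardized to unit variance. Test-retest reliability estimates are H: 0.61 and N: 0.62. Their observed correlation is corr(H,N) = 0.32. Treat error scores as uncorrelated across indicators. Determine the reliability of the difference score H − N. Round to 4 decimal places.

Var(H−N) = 1 + 1 − 2·0.32 = 2 − 0.64 = 1.36.
With uncorrelated errors the cross-covariances are all true-score covariance, so they carry over unchanged; only the diagonal terms shrink to ρᵢσᵢ².
True-score variance = [0.61 + 0.62] − 0.64 = 1.23 − 0.64 = 0.59.
Reliability = 0.59 / 1.36 = 0.4338.

0.4338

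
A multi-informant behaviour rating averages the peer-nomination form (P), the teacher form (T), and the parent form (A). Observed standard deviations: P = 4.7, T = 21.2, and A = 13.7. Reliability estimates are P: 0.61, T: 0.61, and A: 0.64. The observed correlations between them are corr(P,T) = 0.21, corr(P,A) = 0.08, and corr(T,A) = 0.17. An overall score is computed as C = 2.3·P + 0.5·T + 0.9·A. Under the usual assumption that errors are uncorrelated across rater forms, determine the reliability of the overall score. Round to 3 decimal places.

Var(C) = 2.3²·4.7² + 0.5²·21.2² + 0.9²·13.7² + 2·[1.15·4.7·21.2·0.21 + 2.07·4.7·13.7·0.08 + 0.45·21.2·13.7·0.17] = 381.245 + 113.889 = 495.134.
Because errors are independent across components, Cov(Tᵢ,Tⱼ) = Cov(Xᵢ,Xⱼ); the off-diagonal part of the true-score variance is the same as above.
True-score variance = [2.3²·4.7²·0.61 + 0.5²·21.2²·0.61 + 0.9²·13.7²·0.64] + 113.889 = 237.12 + 113.889 = 351.01.
Reliability = 351.01 / 495.134 = 0.709.

0.709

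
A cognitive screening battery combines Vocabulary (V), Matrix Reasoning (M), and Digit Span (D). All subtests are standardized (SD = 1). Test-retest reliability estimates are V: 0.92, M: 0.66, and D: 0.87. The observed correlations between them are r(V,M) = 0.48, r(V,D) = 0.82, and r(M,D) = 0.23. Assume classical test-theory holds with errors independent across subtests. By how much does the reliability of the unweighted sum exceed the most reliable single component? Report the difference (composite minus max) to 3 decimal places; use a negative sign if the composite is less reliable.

-0.011

Var(sum) = 3 + 3.06 = 6.06; true-score variance = 2.45 + 3.06 = 5.51; composite reliability = 0.9092.
Max component reliability = 0.9200.
Difference = 0.9092 − 0.9200 = -0.011.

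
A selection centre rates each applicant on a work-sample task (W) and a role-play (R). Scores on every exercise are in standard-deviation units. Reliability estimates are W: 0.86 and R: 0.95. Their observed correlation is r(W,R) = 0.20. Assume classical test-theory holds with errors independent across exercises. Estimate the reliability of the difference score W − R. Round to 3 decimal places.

0.881

Var(W−R) = 1 + 1 − 2·0.20 = 2 − 0.4 = 1.6.
Under uncorrelated errors the observed covariances equal the true-score covariances, so only the own-variance terms attenuate.
True-score variance = [0.86 + 0.95] − 0.4 = 1.81 − 0.4 = 1.41.
Reliability = 1.41 / 1.6 = 0.881.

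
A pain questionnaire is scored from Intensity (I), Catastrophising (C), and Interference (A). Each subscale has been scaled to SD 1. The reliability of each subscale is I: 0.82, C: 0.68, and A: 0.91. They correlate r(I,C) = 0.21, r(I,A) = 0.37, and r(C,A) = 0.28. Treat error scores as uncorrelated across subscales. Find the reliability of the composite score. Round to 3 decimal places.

0.875

Var(I+C+A) = 3 + 2·[0.21 + 0.37 + 0.28] = 3 + 1.72 = 4.72.
Under uncorrelated errors the observed covariances equal the true-score covariances, so only the own-variance terms attenuate.
True-score variance = [0.82 + 0.68 + 0.91] + 1.72 = 2.41 + 1.72 = 4.13.
Reliability = 4.13 / 4.72 = 0.875.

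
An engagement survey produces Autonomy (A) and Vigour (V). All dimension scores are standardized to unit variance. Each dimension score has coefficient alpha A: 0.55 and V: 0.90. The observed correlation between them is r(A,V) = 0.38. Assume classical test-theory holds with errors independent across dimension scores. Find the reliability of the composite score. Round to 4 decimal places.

0.8007

Var(A+V) = 2 + 2·[0.38] = 2 + 0.76 = 2.76.
Because errors are independent across components, Cov(Tᵢ,Tⱼ) = Cov(Xᵢ,Xⱼ); the off-diagonal part of the true-score variance is the same as above.
True-score variance = [0.55 + 0.90] + 0.76 = 1.45 + 0.76 = 2.21.
Reliability = 2.21 / 2.76 = 0.8007.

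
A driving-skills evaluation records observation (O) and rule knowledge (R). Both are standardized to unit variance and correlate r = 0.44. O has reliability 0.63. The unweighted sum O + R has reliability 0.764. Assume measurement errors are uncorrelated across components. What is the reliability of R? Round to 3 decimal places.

Var(O+R) = 2 + 2·0.44 = 2.880.
True-score variance = ρ_O + ρ_R + 2·0.44, so 0.764 = (0.63 + ρ_R + 0.88) / 2.880.
ρ_R = 0.764·2.880 − 0.63 − 0.88 = 0.690.

0.690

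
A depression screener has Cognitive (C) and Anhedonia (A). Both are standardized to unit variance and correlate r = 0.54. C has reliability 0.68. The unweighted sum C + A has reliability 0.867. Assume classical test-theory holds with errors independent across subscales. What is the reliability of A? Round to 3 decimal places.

Var(C+A) = 2 + 2·0.54 = 3.080.
True-score variance = ρ_C + ρ_A + 2·0.54, so 0.867 = (0.68 + ρ_A + 1.08) / 3.080.
ρ_A = 0.867·3.080 − 0.68 − 1.08 = 0.910.

0.910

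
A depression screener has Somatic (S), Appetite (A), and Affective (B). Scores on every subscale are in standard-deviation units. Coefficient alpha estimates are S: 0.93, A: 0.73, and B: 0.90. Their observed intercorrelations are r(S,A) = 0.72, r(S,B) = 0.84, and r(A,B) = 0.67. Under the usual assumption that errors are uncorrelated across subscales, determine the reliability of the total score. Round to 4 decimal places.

Var(S+A+B) = 3 + 2·[0.72 + 0.84 + 0.67] = 3 + 4.46 = 7.46.
With uncorrelated errors the cross-covariances are all true-score covariance, so they carry over unchanged; only the diagonal terms shrink to ρᵢσᵢ².
True-score variance = [0.93 + 0.73 + 0.90] + 4.46 = 2.56 + 4.46 = 7.02.
Reliability = 7.02 / 7.46 = 0.9410.

0.9410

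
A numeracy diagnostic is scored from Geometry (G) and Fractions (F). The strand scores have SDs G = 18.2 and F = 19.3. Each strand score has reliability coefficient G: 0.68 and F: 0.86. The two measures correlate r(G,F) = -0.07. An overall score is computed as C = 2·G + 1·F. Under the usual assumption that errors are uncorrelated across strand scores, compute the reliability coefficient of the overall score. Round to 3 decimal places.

0.702

Var(C) = 2²·18.2² + 19.3² + 2·[2·18.2·19.3·(-0.07)] = 1697.45 − 98.3528 = 1599.1.
Under uncorrelated errors the observed covariances equal the true-score covariances, so only the own-variance terms attenuate.
True-score variance = [2²·18.2²·0.68 + 19.3²·0.86] − 98.3528 = 1221.31 − 98.3528 = 1122.96.
Reliability = 1122.96 / 1599.1 = 0.702.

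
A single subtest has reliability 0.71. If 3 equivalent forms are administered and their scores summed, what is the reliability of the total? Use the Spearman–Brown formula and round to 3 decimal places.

0.880

ρ_k = kρ / (1 + (k−1)ρ) = 3·0.71 / (1 + 2·0.71) = 2.130 / 2.420 = 0.880.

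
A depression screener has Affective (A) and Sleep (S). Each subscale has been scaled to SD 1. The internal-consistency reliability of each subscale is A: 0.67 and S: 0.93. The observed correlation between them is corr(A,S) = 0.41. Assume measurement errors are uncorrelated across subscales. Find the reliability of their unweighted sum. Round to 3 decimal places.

Var(A+S) = 2 + 2·[0.41] = 2 + 0.82 = 2.82.
Under uncorrelated errors the observed covariances equal the true-score covariances, so only the own-variance terms attenuate.
True-score variance = [0.67 + 0.93] + 0.82 = 1.6 + 0.82 = 2.42.
Reliability = 2.42 / 2.82 = 0.858.

0.858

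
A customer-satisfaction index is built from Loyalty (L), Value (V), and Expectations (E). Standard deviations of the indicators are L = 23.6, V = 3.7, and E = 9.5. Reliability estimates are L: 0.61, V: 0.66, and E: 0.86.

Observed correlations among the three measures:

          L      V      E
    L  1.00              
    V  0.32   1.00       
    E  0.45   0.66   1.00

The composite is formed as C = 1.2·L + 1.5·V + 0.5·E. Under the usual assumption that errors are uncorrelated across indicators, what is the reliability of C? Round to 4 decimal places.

Var(C) = 1.2²·23.6² + 1.5²·3.7² + 0.5²·9.5² + 2·[1.8·23.6·3.7·0.32 + 0.6·23.6·9.5·0.45 + 0.75·3.7·9.5·0.66] = 855.387 + 256.459 = 1111.85.
With uncorrelated errors the cross-covariances are all true-score covariance, so they carry over unchanged; only the diagonal terms shrink to ρᵢσᵢ².
True-score variance = [1.2²·23.6²·0.61 + 1.5²·3.7²·0.66 + 0.5²·9.5²·0.86] + 256.459 = 528.967 + 256.459 = 785.426.
Reliability = 785.426 / 1111.85 = 0.7064.

0.7064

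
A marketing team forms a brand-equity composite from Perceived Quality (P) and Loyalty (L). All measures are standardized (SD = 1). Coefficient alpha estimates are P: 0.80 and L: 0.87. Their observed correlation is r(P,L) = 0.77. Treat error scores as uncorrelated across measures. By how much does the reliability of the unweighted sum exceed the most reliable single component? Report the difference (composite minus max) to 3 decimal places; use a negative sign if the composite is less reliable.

Var(sum) = 2 + 1.54 = 3.54; true-score variance = 1.67 + 1.54 = 3.21; composite reliability = 0.9068.
Max component reliability = 0.8700.
Difference = 0.9068 − 0.8700 = 0.037.

0.037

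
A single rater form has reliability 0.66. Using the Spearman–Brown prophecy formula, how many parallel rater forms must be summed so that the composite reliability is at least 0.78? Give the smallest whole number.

2

k ≥ ρ*(1−ρ₁)/(ρ₁(1−ρ*)) = 0.78·0.34 / (0.66·0.22) = 1.826.
Smallest integer k = 2.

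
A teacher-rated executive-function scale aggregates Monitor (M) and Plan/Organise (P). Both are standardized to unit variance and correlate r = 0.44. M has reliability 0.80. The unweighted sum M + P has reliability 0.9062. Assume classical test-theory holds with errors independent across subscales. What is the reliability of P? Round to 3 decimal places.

0.930

Var(M+P) = 2 + 2·0.44 = 2.880.
True-score variance = ρ_M + ρ_P + 2·0.44, so 0.9062 = (0.80 + ρ_P + 0.88) / 2.880.
ρ_P = 0.9062·2.880 − 0.80 − 0.88 = 0.930.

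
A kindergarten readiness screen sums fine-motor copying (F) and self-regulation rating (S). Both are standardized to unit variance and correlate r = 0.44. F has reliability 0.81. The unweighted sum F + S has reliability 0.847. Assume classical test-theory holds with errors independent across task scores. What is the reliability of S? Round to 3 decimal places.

0.749

Var(F+S) = 2 + 2·0.44 = 2.880.
True-score variance = ρ_F + ρ_S + 2·0.44, so 0.847 = (0.81 + ρ_S + 0.88) / 2.880.
ρ_S = 0.847·2.880 − 0.81 − 0.88 = 0.749.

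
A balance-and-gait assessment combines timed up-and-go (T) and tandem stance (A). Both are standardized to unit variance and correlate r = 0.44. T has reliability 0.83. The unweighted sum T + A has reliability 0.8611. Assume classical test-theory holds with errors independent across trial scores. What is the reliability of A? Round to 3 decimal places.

Var(T+A) = 2 + 2·0.44 = 2.880.
True-score variance = ρ_T + ρ_A + 2·0.44, so 0.8611 = (0.83 + ρ_A + 0.88) / 2.880.
ρ_A = 0.8611·2.880 − 0.83 − 0.88 = 0.770.

0.770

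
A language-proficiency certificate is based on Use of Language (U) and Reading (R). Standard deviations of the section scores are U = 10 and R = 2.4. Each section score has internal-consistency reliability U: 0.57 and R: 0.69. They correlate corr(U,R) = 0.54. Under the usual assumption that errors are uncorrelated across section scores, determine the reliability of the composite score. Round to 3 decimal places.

Var(U+R) = 10² + 2.4² + 2·[10·2.4·0.54] = 105.76 + 25.92 = 131.68.
Under uncorrelated errors the observed covariances equal the true-score covariances, so only the own-variance terms attenuate.
True-score variance = [10²·0.57 + 2.4²·0.69] + 25.92 = 60.9744 + 25.92 = 86.8944.
Reliability = 86.8944 / 131.68 = 0.660.

0.660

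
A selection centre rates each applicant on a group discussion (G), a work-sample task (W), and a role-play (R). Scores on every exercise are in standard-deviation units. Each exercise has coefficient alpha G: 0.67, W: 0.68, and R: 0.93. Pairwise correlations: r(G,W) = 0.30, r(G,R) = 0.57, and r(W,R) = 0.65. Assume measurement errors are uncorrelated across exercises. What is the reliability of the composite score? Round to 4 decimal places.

Var(G+W+R) = 3 + 2·[0.30 + 0.57 + 0.65] = 3 + 3.04 = 6.04.
With uncorrelated errors the cross-covariances are all true-score covariance, so they carry over unchanged; only the diagonal terms shrink to ρᵢσᵢ².
True-score variance = [0.67 + 0.68 + 0.93] + 3.04 = 2.28 + 3.04 = 5.32.
Reliability = 5.32 / 6.04 = 0.8808.

0.8808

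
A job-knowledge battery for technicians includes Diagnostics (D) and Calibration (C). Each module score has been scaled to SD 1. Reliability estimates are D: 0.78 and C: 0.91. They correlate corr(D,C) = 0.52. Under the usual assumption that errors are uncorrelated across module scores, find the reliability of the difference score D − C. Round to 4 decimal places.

Var(D−C) = 1 + 1 − 2·0.52 = 2 − 1.04 = 0.96.
Under uncorrelated errors the observed covariances equal the true-score covariances, so only the own-variance terms attenuate.
True-score variance = [0.78 + 0.91] − 1.04 = 1.69 − 1.04 = 0.65.
Reliability = 0.65 / 0.96 = 0.6771.

0.6771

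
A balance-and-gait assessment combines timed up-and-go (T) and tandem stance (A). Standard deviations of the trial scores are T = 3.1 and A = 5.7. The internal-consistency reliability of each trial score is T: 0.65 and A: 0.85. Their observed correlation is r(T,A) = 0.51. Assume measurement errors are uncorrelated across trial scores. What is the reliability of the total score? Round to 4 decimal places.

0.8630

Var(T+A) = 3.1² + 5.7² + 2·[3.1·5.7·0.51] = 42.1 + 18.0234 = 60.1234.
Under uncorrelated errors the observed covariances equal the true-score covariances, so only the own-variance terms attenuate.
True-score variance = [3.1²·0.65 + 5.7²·0.85] + 18.0234 = 33.863 + 18.0234 = 51.8864.
Reliability = 51.8864 / 60.1234 = 0.8630.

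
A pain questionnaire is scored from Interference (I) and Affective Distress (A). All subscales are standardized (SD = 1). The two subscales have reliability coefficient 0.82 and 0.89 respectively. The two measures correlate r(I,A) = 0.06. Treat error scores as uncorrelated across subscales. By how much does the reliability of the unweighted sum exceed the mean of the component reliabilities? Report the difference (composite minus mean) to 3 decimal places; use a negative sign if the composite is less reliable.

Var(sum) = 2 + 0.12 = 2.12; true-score variance = 1.71 + 0.12 = 1.83; composite reliability = 0.8632.
Mean component reliability = 0.8550.
Difference = 0.8632 − 0.8550 = 0.008.

0.008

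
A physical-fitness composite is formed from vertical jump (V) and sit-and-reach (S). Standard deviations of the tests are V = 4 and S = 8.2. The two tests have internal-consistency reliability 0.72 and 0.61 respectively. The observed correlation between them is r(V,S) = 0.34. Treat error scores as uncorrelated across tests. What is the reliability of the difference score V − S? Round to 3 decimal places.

Var(V−S) = 4² + 8.2² − 2·4·8.2·0.34 = 83.24 − 22.304 = 60.936.
Under uncorrelated errors the observed covariances equal the true-score covariances, so only the own-variance terms attenuate.
True-score variance = [4²·0.72 + 8.2²·0.61] − 22.304 = 52.5364 − 22.304 = 30.2324.
Reliability = 30.2324 / 60.936 = 0.496.

0.496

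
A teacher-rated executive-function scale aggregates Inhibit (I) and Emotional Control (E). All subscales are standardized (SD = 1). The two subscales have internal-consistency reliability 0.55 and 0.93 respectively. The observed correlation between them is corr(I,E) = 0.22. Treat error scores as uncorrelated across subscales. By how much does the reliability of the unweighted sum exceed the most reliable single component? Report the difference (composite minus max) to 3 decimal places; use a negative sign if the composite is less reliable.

Var(sum) = 2 + 0.44 = 2.44; true-score variance = 1.48 + 0.44 = 1.92; composite reliability = 0.7869.
Max component reliability = 0.9300.
Difference = 0.7869 − 0.9300 = -0.143.

-0.143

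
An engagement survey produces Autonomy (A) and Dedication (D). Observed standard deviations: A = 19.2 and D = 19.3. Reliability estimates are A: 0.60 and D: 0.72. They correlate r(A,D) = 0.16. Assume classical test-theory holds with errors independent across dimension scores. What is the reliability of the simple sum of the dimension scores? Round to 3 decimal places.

Var(A+D) = 19.2² + 19.3² + 2·[19.2·19.3·0.16] = 741.13 + 118.579 = 859.709.
With uncorrelated errors the cross-covariances are all true-score covariance, so they carry over unchanged; only the diagonal terms shrink to ρᵢσᵢ².
True-score variance = [19.2²·0.60 + 19.3²·0.72] + 118.579 = 489.377 + 118.579 = 607.956.
Reliability = 607.956 / 859.709 = 0.707.

0.707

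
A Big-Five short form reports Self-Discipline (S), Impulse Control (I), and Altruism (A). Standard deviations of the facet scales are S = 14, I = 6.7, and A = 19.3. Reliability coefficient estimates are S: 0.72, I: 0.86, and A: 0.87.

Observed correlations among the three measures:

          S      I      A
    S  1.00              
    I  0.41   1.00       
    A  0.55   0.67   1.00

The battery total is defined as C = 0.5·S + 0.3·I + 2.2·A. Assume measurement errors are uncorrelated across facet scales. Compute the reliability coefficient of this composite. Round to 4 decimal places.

0.8923

Var(C) = 0.5²·14² + 0.3²·6.7² + 2.2²·19.3² + 2·[0.15·14·6.7·0.41 + 1.1·14·19.3·0.55 + 0.66·6.7·19.3·0.67] = 1855.89 + 452.841 = 2308.73.
Under uncorrelated errors the observed covariances equal the true-score covariances, so only the own-variance terms attenuate.
True-score variance = [0.5²·14²·0.72 + 0.3²·6.7²·0.86 + 2.2²·19.3²·0.87] + 452.841 = 1607.24 + 452.841 = 2060.08.
Reliability = 2060.08 / 2308.73 = 0.8923.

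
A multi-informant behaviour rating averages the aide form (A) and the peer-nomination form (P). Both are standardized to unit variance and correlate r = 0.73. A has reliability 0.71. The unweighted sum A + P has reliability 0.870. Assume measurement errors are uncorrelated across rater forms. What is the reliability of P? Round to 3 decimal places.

0.840

Var(A+P) = 2 + 2·0.73 = 3.460.
True-score variance = ρ_A + ρ_P + 2·0.73, so 0.870 = (0.71 + ρ_P + 1.46) / 3.460.
ρ_P = 0.870·3.460 − 0.71 − 1.46 = 0.840.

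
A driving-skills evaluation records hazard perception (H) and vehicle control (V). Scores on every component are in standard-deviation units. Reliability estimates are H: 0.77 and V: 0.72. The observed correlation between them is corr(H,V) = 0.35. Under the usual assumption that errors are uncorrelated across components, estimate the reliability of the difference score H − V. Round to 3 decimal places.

0.608

Var(H−V) = 1 + 1 − 2·0.35 = 2 − 0.7 = 1.3.
With uncorrelated errors the cross-covariances are all true-score covariance, so they carry over unchanged; only the diagonal terms shrink to ρᵢσᵢ².
True-score variance = [0.77 + 0.72] − 0.7 = 1.49 − 0.7 = 0.79.
Reliability = 0.79 / 1.3 = 0.608.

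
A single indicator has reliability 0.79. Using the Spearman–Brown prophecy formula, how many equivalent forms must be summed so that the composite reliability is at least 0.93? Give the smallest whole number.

k ≥ ρ*(1−ρ₁)/(ρ₁(1−ρ*)) = 0.93·0.21 / (0.79·0.07) = 3.532.
Smallest integer k = 4.

4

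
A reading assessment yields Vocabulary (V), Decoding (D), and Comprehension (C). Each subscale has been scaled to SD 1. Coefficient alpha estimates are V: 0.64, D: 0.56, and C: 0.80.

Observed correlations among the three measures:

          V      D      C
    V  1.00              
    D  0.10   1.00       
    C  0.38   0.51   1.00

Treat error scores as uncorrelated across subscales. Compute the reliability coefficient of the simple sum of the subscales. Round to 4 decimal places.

0.7992

Var(V+D+C) = 3 + 2·[0.10 + 0.38 + 0.51] = 3 + 1.98 = 4.98.
Because errors are independent across components, Cov(Tᵢ,Tⱼ) = Cov(Xᵢ,Xⱼ); the off-diagonal part of the true-score variance is the same as above.
True-score variance = [0.64 + 0.56 + 0.80] + 1.98 = 2 + 1.98 = 3.98.
Reliability = 3.98 / 4.98 = 0.7992.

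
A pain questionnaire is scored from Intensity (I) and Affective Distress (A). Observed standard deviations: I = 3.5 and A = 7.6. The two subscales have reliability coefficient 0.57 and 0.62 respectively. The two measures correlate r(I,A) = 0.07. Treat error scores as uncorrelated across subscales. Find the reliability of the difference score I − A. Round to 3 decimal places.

Var(I−A) = 3.5² + 7.6² − 2·3.5·7.6·0.07 = 70.01 − 3.724 = 66.286.
Under uncorrelated errors the observed covariances equal the true-score covariances, so only the own-variance terms attenuate.
True-score variance = [3.5²·0.57 + 7.6²·0.62] − 3.724 = 42.7937 − 3.724 = 39.0697.
Reliability = 39.0697 / 66.286 = 0.589.

0.589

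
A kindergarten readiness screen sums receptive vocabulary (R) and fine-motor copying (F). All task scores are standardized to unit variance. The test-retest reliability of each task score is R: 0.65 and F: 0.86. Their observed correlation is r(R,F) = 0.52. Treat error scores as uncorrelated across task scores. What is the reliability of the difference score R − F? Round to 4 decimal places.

Var(R−F) = 1 + 1 − 2·0.52 = 2 − 1.04 = 0.96.
With uncorrelated errors the cross-covariances are all true-score covariance, so they carry over unchanged; only the diagonal terms shrink to ρᵢσᵢ².
True-score variance = [0.65 + 0.86] − 1.04 = 1.51 − 1.04 = 0.47.
Reliability = 0.47 / 0.96 = 0.4896.

0.4896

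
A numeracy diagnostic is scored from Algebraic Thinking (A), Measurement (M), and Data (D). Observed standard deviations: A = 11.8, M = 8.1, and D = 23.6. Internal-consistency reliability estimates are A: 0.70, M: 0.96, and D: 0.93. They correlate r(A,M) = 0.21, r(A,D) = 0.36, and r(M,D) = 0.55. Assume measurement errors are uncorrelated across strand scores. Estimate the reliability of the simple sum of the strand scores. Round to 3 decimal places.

Var(A+M+D) = 11.8² + 8.1² + 23.6² + 2·[11.8·8.1·0.21 + 11.8·23.6·0.36 + 8.1·23.6·0.55] = 761.81 + 450.925 = 1212.74.
With uncorrelated errors the cross-covariances are all true-score covariance, so they carry over unchanged; only the diagonal terms shrink to ρᵢσᵢ².
True-score variance = [11.8²·0.70 + 8.1²·0.96 + 23.6²·0.93] + 450.925 = 678.426 + 450.925 = 1129.35.
Reliability = 1129.35 / 1212.74 = 0.931.

0.931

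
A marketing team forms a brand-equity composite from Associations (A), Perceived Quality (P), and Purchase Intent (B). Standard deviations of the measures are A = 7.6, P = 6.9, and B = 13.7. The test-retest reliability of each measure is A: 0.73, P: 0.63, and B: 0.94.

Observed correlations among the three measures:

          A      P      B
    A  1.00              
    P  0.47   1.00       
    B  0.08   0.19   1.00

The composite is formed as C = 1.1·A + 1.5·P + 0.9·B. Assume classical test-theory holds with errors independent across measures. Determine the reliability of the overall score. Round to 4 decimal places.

Var(C) = 1.1²·7.6² + 1.5²·6.9² + 0.9²·13.7² + 2·[1.65·7.6·6.9·0.47 + 0.99·7.6·13.7·0.08 + 1.35·6.9·13.7·0.19] = 329.041 + 146.321 = 475.362.
Because errors are independent across components, Cov(Tᵢ,Tⱼ) = Cov(Xᵢ,Xⱼ); the off-diagonal part of the true-score variance is the same as above.
True-score variance = [1.1²·7.6²·0.73 + 1.5²·6.9²·0.63 + 0.9²·13.7²·0.94] + 146.321 = 261.414 + 146.321 = 407.735.
Reliability = 407.735 / 475.362 = 0.8577.

0.8577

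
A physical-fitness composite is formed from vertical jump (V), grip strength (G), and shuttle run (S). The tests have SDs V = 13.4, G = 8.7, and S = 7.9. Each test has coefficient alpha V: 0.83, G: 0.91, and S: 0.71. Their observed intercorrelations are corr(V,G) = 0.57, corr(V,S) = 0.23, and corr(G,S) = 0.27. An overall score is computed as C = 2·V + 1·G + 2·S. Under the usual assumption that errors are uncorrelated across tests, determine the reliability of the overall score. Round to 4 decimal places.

Var(C) = 2²·13.4² + 8.7² + 2²·7.9² + 2·[2·13.4·8.7·0.57 + 4·13.4·7.9·0.23 + 2·8.7·7.9·0.27] = 1043.57 + 534.813 = 1578.38.
Because errors are independent across components, Cov(Tᵢ,Tⱼ) = Cov(Xᵢ,Xⱼ); the off-diagonal part of the true-score variance is the same as above.
True-score variance = [2²·13.4²·0.83 + 8.7²·0.91 + 2²·7.9²·0.71] + 534.813 = 842.261 + 534.813 = 1377.07.
Reliability = 1377.07 / 1578.38 = 0.8725.

0.8725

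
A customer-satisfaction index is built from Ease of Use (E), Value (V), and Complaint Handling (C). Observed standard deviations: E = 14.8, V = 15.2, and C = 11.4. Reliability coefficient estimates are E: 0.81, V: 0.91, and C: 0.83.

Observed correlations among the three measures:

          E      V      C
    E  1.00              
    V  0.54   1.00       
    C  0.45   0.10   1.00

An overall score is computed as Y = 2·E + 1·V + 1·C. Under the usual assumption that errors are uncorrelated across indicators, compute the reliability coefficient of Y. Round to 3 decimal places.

0.898

Var(Y) = 2²·14.8² + 15.2² + 11.4² + 2·[2·14.8·15.2·0.54 + 2·14.8·11.4·0.45 + 15.2·11.4·0.10] = 1237.16 + 824.266 = 2061.43.
Under uncorrelated errors the observed covariances equal the true-score covariances, so only the own-variance terms attenuate.
True-score variance = [2²·14.8²·0.81 + 15.2²·0.91 + 11.4²·0.83] + 824.266 = 1027.8 + 824.266 = 1852.07.
Reliability = 1852.07 / 2061.43 = 0.898.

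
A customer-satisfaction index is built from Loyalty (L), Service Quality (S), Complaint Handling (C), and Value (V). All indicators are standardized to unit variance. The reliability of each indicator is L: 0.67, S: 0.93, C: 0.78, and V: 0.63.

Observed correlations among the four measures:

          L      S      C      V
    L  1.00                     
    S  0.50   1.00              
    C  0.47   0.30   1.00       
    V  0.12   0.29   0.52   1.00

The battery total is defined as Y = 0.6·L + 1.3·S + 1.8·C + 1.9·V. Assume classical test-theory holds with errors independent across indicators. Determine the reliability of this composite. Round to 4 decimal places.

0.8684

Var(Y) = 0.6² + 1.3² + 1.8² + 1.9² + 2·[0.78·0.50 + 1.08·0.47 + 1.14·0.12 + 2.34·0.30 + 2.47·0.29 + 3.42·0.52] = 8.9 + 8.4622 = 17.3622.
Because errors are independent across components, Cov(Tᵢ,Tⱼ) = Cov(Xᵢ,Xⱼ); the off-diagonal part of the true-score variance is the same as above.
True-score variance = [0.6²·0.67 + 1.3²·0.93 + 1.8²·0.78 + 1.9²·0.63] + 8.4622 = 6.6144 + 8.4622 = 15.0766.
Reliability = 15.0766 / 17.3622 = 0.8684.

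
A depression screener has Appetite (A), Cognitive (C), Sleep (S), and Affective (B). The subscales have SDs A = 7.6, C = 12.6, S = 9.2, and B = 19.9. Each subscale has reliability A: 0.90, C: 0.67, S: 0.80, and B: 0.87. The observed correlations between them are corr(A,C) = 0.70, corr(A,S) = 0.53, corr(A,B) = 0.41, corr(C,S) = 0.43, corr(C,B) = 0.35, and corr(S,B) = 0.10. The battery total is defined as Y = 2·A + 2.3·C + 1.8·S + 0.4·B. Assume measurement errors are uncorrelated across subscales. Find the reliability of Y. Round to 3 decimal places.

Var(Y) = 2²·7.6² + 2.3²·12.6² + 1.8²·9.2² + 0.4²·19.9² + 2·[4.6·7.6·12.6·0.70 + 3.6·7.6·9.2·0.53 + 0.8·7.6·19.9·0.41 + 4.14·12.6·9.2·0.43 + 0.92·12.6·19.9·0.35 + 0.72·9.2·19.9·0.10] = 1408.48 + 1583.28 = 2991.76.
Under uncorrelated errors the observed covariances equal the true-score covariances, so only the own-variance terms attenuate.
True-score variance = [2²·7.6²·0.90 + 2.3²·12.6²·0.67 + 1.8²·9.2²·0.80 + 0.4²·19.9²·0.87] + 1583.28 = 1045.14 + 1583.28 = 2628.42.
Reliability = 2628.42 / 2991.76 = 0.879.

0.879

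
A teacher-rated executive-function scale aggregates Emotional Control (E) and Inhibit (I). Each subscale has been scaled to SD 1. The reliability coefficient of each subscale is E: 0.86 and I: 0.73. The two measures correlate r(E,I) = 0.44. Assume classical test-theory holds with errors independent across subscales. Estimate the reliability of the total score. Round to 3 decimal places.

0.858

Var(E+I) = 2 + 2·[0.44] = 2 + 0.88 = 2.88.
Because errors are independent across components, Cov(Tᵢ,Tⱼ) = Cov(Xᵢ,Xⱼ); the off-diagonal part of the true-score variance is the same as above.
True-score variance = [0.86 + 0.73] + 0.88 = 1.59 + 0.88 = 2.47.
Reliability = 2.47 / 2.88 = 0.858.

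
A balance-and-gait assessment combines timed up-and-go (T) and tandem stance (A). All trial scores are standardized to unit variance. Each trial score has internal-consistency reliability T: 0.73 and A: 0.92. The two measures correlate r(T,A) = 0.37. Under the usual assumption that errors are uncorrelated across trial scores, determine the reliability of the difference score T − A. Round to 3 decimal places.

0.722

Var(T−A) = 1 + 1 − 2·0.37 = 2 − 0.74 = 1.26.
Because errors are independent across components, Cov(Tᵢ,Tⱼ) = Cov(Xᵢ,Xⱼ); the off-diagonal part of the true-score variance is the same as above.
True-score variance = [0.73 + 0.92] − 0.74 = 1.65 − 0.74 = 0.91.
Reliability = 0.91 / 1.26 = 0.722.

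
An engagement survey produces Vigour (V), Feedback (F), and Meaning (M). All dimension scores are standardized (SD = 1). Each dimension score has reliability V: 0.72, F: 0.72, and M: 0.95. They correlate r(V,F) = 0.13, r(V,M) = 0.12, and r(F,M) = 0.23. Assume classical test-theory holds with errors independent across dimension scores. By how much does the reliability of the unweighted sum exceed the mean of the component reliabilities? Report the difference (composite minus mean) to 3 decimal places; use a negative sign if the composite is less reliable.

0.049

Var(sum) = 3 + 0.96 = 3.96; true-score variance = 2.39 + 0.96 = 3.35; composite reliability = 0.8460.
Mean component reliability = 0.7967.
Difference = 0.8460 − 0.7967 = 0.049.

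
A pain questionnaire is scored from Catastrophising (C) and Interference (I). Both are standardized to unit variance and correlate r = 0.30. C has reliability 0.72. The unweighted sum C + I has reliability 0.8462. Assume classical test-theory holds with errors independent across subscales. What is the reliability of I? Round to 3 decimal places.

Var(C+I) = 2 + 2·0.30 = 2.600.
True-score variance = ρ_C + ρ_I + 2·0.30, so 0.8462 = (0.72 + ρ_I + 0.60) / 2.600.
ρ_I = 0.8462·2.600 − 0.72 − 0.60 = 0.880.

0.880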